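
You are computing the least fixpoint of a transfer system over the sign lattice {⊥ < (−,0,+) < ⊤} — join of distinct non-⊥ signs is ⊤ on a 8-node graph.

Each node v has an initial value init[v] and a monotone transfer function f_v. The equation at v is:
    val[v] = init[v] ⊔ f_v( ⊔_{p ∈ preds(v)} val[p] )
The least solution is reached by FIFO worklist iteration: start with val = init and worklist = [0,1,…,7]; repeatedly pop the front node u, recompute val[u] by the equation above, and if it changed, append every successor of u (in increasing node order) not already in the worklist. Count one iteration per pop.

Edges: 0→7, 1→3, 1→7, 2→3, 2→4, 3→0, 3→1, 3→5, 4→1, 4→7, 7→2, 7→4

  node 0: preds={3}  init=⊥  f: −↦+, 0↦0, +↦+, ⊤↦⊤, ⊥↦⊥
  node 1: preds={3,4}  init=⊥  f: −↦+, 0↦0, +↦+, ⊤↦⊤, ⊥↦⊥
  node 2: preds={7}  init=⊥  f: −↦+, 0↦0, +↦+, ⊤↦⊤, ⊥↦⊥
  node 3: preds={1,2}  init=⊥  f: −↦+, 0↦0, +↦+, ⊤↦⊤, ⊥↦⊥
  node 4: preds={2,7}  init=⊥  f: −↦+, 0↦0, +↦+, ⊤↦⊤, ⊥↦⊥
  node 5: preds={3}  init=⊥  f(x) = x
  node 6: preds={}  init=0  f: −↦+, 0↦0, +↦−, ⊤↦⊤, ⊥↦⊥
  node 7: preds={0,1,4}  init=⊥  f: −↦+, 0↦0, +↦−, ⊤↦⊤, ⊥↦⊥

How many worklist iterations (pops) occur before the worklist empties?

8

Worklist (8 pops):
  #1 pop 0: in=⊥ → ⊥ (no change)
  #2 pop 1: in=⊥ → ⊥ (no change)
  #3 pop 2: in=⊥ → ⊥ (no change)
  #4 pop 3: in=⊥ → ⊥ (no change)
  #5 pop 4: in=⊥ → ⊥ (no change)
  #6 pop 5: in=⊥ → ⊥ (no change)
  #7 pop 6: in=⊥ → 0 (no change)
  #8 pop 7: in=⊥ → ⊥ (no change)

Fixpoint:
  val[0] = ⊥
  val[1] = ⊥
  val[2] = ⊥
  val[3] = ⊥
  val[4] = ⊥
  val[5] = ⊥
  val[6] = 0
  val[7] = ⊥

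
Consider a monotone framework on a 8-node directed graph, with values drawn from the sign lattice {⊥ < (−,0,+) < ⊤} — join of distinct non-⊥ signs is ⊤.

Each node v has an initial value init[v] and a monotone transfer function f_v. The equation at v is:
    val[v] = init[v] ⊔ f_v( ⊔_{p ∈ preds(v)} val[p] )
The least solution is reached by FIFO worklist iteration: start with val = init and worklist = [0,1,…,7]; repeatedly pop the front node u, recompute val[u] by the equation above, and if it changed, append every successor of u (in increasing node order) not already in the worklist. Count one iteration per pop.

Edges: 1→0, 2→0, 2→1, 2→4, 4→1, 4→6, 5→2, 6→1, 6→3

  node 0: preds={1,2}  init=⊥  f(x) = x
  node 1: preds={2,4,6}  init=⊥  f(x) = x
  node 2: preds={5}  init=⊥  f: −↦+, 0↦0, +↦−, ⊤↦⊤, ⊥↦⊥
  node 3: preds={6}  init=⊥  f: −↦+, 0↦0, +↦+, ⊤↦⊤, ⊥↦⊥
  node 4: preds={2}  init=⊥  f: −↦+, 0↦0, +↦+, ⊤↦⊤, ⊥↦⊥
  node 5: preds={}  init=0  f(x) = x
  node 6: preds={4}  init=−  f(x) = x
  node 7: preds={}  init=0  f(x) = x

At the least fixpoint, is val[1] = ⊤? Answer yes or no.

yes

Worklist (12 pops):
  #1 pop 0: in=⊥ → ⊥ (no change)
  #2 pop 1: in=− → − (was ⊥); enqueue [0]
  #3 pop 2: in=0 → 0 (was ⊥); enqueue [1]
  #4 pop 3: in=− → + (was ⊥); enqueue []
  #5 pop 4: in=0 → 0 (was ⊥); enqueue []
  #6 pop 5: in=⊥ → 0 (no change)
  #7 pop 6: in=0 → ⊤ (was −); enqueue [3]
  #8 pop 7: in=⊥ → 0 (no change)
  #9 pop 0: in=⊤ → ⊤ (was ⊥); enqueue []
  #10 pop 1: in=⊤ → ⊤ (was −); enqueue [0]
  #11 pop 3: in=⊤ → ⊤ (was +); enqueue []
  #12 pop 0: in=⊤ → ⊤ (no change)

Fixpoint:
  val[0] = ⊤
  val[1] = ⊤
  val[2] = 0
  val[3] = ⊤
  val[4] = 0
  val[5] = 0
  val[6] = ⊤
  val[7] = 0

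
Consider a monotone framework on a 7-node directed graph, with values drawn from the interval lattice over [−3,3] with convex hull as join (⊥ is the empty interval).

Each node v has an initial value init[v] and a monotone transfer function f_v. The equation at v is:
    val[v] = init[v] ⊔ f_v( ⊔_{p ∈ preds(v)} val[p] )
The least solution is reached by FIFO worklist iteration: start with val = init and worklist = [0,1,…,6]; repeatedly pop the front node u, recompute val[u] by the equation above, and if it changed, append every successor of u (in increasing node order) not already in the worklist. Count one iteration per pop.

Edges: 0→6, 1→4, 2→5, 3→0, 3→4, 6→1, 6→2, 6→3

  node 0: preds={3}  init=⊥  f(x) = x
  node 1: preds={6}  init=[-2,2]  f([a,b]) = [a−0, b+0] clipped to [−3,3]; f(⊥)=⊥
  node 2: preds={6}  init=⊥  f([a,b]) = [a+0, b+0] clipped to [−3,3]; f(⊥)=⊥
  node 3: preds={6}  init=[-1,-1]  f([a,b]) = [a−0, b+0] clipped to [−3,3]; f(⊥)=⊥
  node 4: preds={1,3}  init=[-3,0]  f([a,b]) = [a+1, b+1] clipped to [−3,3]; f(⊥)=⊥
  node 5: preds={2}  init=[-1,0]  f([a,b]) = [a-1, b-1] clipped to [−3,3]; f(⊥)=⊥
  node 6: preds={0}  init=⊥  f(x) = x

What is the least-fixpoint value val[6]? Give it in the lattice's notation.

[-1,-1]

Trace (11 dequeues):
  [1] u=0 | in [-1,-1] | out [-1,-1] | prev ⊥ | push {}
  [2] u=1 | in ⊥ | out [-2,2] | ==
  [3] u=2 | in ⊥ | out ⊥ | ==
  [4] u=3 | in ⊥ | out [-1,-1] | ==
  [5] u=4 | in [-2,2] | out [-3,3] | prev [-3,0] | push {}
  [6] u=5 | in ⊥ | out [-1,0] | ==
  [7] u=6 | in [-1,-1] | out [-1,-1] | prev ⊥ | push {1,2,3}
  [8] u=1 | in [-1,-1] | out [-2,2] | ==
  [9] u=2 | in [-1,-1] | out [-1,-1] | prev ⊥ | push {5}
  [10] u=3 | in [-1,-1] | out [-1,-1] | ==
  [11] u=5 | in [-1,-1] | out [-2,0] | prev [-1,0] | push {}

Converged values:
  [0] [-1,-1]
  [1] [-2,2]
  [2] [-1,-1]
  [3] [-1,-1]
  [4] [-3,3]
  [5] [-2,0]
  [6] [-1,-1]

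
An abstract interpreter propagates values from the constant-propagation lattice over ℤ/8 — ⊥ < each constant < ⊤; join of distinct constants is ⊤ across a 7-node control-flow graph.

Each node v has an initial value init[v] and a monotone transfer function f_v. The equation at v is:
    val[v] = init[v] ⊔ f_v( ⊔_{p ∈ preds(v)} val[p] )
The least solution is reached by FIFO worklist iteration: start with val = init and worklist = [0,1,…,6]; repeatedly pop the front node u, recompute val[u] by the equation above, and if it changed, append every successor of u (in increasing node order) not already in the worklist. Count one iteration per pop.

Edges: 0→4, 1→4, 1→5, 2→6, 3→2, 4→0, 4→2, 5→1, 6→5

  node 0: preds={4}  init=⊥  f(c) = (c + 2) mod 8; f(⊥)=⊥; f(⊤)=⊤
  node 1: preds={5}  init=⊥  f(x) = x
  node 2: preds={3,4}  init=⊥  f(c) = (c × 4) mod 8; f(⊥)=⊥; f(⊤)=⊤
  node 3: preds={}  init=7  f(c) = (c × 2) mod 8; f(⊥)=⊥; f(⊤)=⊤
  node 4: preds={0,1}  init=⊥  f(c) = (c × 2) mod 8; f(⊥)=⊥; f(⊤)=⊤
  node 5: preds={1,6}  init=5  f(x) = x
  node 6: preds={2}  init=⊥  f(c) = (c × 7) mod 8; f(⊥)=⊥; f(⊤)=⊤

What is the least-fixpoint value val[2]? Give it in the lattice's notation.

⊤

Worklist (17 pops):
  #1 pop 0: in=⊥ → ⊥ (no change)
  #2 pop 1: in=5 → 5 (was ⊥); enqueue []
  #3 pop 2: in=7 → 4 (was ⊥); enqueue []
  #4 pop 3: in=⊥ → 7 (no change)
  #5 pop 4: in=5 → 2 (was ⊥); enqueue [0,2]
  #6 pop 5: in=5 → 5 (no change)
  #7 pop 6: in=4 → 4 (was ⊥); enqueue [5]
  #8 pop 0: in=2 → 4 (was ⊥); enqueue [4]
  #9 pop 2: in=⊤ → ⊤ (was 4); enqueue [6]
  #10 pop 5: in=⊤ → ⊤ (was 5); enqueue [1]
  #11 pop 4: in=⊤ → ⊤ (was 2); enqueue [0,2]
  #12 pop 6: in=⊤ → ⊤ (was 4); enqueue [5]
  #13 pop 1: in=⊤ → ⊤ (was 5); enqueue [4]
  #14 pop 0: in=⊤ → ⊤ (was 4); enqueue []
  #15 pop 2: in=⊤ → ⊤ (no change)
  #16 pop 5: in=⊤ → ⊤ (no change)
  #17 pop 4: in=⊤ → ⊤ (no change)

Fixpoint:
  val[0] = ⊤
  val[1] = ⊤
  val[2] = ⊤
  val[3] = 7
  val[4] = ⊤
  val[5] = ⊤
  val[6] = ⊤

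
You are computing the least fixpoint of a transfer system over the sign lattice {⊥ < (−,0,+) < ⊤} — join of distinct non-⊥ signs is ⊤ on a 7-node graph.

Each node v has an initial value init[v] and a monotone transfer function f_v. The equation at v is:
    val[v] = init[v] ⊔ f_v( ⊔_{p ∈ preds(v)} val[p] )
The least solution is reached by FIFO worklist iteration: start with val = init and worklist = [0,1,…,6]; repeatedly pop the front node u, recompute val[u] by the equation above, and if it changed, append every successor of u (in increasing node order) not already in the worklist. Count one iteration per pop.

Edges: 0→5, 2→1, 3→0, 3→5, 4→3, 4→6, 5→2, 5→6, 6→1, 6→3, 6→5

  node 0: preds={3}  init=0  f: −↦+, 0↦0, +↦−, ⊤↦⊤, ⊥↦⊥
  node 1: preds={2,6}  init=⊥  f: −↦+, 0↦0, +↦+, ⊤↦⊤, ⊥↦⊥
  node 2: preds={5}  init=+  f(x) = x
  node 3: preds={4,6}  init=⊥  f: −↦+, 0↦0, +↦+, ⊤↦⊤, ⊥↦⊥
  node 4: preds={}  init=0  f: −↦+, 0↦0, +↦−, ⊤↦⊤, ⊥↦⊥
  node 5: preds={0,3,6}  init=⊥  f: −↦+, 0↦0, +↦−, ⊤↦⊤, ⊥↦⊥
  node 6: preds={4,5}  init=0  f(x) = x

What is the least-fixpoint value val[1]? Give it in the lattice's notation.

⊤

Trace (10 dequeues):
  [1] u=0 | in ⊥ | out 0 | ==
  [2] u=1 | in ⊤ | out ⊤ | prev ⊥ | push {}
  [3] u=2 | in ⊥ | out + | ==
  [4] u=3 | in 0 | out 0 | prev ⊥ | push {0}
  [5] u=4 | in ⊥ | out 0 | ==
  [6] u=5 | in 0 | out 0 | prev ⊥ | push {2}
  [7] u=6 | in 0 | out 0 | ==
  [8] u=0 | in 0 | out 0 | ==
  [9] u=2 | in 0 | out ⊤ | prev + | push {1}
  [10] u=1 | in ⊤ | out ⊤ | ==

Converged values:
  [0] 0
  [1] ⊤
  [2] ⊤
  [3] 0
  [4] 0
  [5] 0
  [6] 0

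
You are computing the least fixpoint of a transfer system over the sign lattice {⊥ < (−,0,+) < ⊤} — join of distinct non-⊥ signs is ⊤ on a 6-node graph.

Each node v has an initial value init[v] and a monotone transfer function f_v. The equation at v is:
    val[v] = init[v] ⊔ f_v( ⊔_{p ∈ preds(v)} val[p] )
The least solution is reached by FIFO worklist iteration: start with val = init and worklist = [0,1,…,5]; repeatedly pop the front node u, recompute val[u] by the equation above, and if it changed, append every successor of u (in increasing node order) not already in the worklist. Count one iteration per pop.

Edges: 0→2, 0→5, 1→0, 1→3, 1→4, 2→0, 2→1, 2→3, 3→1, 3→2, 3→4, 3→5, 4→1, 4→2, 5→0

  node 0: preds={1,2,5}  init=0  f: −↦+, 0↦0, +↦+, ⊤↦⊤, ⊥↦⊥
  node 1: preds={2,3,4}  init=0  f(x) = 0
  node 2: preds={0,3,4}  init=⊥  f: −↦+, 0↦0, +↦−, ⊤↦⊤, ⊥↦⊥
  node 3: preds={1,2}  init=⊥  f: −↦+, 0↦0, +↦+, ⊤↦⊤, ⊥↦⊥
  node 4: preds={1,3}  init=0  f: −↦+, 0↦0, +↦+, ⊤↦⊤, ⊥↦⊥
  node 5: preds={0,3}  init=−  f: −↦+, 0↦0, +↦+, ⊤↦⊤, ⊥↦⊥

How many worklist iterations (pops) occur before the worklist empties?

9

Trace (9 dequeues):
  [1] u=0 | in ⊤ | out ⊤ | prev 0 | push {}
  [2] u=1 | in 0 | out 0 | ==
  [3] u=2 | in ⊤ | out ⊤ | prev ⊥ | push {0,1}
  [4] u=3 | in ⊤ | out ⊤ | prev ⊥ | push {2}
  [5] u=4 | in ⊤ | out ⊤ | prev 0 | push {}
  [6] u=5 | in ⊤ | out ⊤ | prev − | push {}
  [7] u=0 | in ⊤ | out ⊤ | ==
  [8] u=1 | in ⊤ | out 0 | ==
  [9] u=2 | in ⊤ | out ⊤ | ==

Converged values:
  [0] ⊤
  [1] 0
  [2] ⊤
  [3] ⊤
  [4] ⊤
  [5] ⊤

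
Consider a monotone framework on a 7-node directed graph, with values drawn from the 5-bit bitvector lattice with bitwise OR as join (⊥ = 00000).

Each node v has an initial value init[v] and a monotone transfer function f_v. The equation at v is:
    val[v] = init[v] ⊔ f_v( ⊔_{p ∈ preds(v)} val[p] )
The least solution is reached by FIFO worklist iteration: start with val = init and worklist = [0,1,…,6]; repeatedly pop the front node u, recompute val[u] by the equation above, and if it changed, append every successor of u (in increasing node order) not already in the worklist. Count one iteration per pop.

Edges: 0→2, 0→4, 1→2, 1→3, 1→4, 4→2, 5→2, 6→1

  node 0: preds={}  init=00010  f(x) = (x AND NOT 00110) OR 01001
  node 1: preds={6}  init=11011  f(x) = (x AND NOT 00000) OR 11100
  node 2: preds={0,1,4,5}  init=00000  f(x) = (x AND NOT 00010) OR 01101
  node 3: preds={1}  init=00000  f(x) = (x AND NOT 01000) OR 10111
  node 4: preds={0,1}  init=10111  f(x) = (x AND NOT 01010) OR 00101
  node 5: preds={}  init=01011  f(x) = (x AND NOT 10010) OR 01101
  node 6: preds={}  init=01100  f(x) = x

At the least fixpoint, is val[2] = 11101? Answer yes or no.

Trace (8 dequeues):
  [1] u=0 | in 00000 | out 01011 | prev 00010 | push {}
  [2] u=1 | in 01100 | out 11111 | prev 11011 | push {}
  [3] u=2 | in 11111 | out 11101 | prev 00000 | push {}
  [4] u=3 | in 11111 | out 10111 | prev 00000 | push {}
  [5] u=4 | in 11111 | out 10111 | ==
  [6] u=5 | in 00000 | out 01111 | prev 01011 | push {2}
  [7] u=6 | in 00000 | out 01100 | ==
  [8] u=2 | in 11111 | out 11101 | ==

Converged values:
  [0] 01011
  [1] 11111
  [2] 11101
  [3] 10111
  [4] 10111
  [5] 01111
  [6] 01100

yes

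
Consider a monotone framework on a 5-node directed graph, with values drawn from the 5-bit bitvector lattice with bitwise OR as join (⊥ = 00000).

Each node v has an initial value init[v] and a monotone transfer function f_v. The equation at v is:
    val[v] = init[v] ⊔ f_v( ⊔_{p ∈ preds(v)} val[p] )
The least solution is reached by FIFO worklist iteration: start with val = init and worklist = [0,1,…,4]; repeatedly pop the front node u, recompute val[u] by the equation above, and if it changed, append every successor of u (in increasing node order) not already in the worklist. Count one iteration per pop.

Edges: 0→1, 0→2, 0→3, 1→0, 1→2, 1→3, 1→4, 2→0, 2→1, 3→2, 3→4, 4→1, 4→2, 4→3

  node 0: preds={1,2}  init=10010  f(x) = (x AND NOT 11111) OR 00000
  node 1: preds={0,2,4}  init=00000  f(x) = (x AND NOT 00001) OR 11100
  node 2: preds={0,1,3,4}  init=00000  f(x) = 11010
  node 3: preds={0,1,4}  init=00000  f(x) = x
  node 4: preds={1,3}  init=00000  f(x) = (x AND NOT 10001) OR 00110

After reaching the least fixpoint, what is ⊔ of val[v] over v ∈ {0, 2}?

Worklist (9 pops):
  #1 pop 0: in=00000 → 10010 (no change)
  #2 pop 1: in=10010 → 11110 (was 00000); enqueue [0]
  #3 pop 2: in=11110 → 11010 (was 00000); enqueue [1]
  #4 pop 3: in=11110 → 11110 (was 00000); enqueue [2]
  #5 pop 4: in=11110 → 01110 (was 00000); enqueue [3]
  #6 pop 0: in=11110 → 10010 (no change)
  #7 pop 1: in=11110 → 11110 (no change)
  #8 pop 2: in=11110 → 11010 (no change)
  #9 pop 3: in=11110 → 11110 (no change)

Fixpoint:
  val[0] = 10010
  val[1] = 11110
  val[2] = 11010
  val[3] = 11110
  val[4] = 01110

11010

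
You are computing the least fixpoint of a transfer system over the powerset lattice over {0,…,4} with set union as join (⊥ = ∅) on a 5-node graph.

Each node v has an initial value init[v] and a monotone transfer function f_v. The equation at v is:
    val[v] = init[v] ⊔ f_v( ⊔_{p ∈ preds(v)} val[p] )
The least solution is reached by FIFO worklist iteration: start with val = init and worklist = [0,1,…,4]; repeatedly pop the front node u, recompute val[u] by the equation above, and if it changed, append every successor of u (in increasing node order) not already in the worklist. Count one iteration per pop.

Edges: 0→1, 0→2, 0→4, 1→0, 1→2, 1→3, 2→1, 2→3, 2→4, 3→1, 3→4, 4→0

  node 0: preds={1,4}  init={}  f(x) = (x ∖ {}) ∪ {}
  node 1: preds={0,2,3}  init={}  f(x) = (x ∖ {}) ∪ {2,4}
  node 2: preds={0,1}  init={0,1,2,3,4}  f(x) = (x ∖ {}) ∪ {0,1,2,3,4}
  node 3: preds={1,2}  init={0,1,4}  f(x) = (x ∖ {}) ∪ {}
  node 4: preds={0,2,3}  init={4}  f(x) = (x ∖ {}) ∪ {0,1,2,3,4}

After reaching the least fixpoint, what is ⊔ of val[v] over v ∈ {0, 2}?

{0,1,2,3,4}

Iteration log — 9 steps:
  step 1. node 0  ⊔preds={4}  new={4}  old={}  +wl: 
  step 2. node 1  ⊔preds={0,1,2,3,4}  new={0,1,2,3,4}  old={}  +wl: 0
  step 3. node 2  ⊔preds={0,1,2,3,4}  new={0,1,2,3,4}  stable
  step 4. node 3  ⊔preds={0,1,2,3,4}  new={0,1,2,3,4}  old={0,1,4}  +wl: 1
  step 5. node 4  ⊔preds={0,1,2,3,4}  new={0,1,2,3,4}  old={4}  +wl: 
  step 6. node 0  ⊔preds={0,1,2,3,4}  new={0,1,2,3,4}  old={4}  +wl: 2,4
  step 7. node 1  ⊔preds={0,1,2,3,4}  new={0,1,2,3,4}  stable
  step 8. node 2  ⊔preds={0,1,2,3,4}  new={0,1,2,3,4}  stable
  step 9. node 4  ⊔preds={0,1,2,3,4}  new={0,1,2,3,4}  stable

Least fixpoint reached:
  node 0: {0,1,2,3,4}
  node 1: {0,1,2,3,4}
  node 2: {0,1,2,3,4}
  node 3: {0,1,2,3,4}
  node 4: {0,1,2,3,4}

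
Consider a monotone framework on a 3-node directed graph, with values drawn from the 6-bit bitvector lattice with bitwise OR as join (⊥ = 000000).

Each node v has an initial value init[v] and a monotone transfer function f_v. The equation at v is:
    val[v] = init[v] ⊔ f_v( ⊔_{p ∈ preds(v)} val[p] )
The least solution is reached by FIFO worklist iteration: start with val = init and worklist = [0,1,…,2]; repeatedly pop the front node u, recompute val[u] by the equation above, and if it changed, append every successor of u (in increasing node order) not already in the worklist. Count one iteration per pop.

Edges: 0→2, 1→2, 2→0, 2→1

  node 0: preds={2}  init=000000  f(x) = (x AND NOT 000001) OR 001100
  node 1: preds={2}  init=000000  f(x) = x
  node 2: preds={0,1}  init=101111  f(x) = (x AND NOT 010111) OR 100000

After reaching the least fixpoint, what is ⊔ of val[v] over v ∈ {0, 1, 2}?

Trace (3 dequeues):
  [1] u=0 | in 101111 | out 101110 | prev 000000 | push {}
  [2] u=1 | in 101111 | out 101111 | prev 000000 | push {}
  [3] u=2 | in 101111 | out 101111 | ==

Converged values:
  [0] 101110
  [1] 101111
  [2] 101111

101111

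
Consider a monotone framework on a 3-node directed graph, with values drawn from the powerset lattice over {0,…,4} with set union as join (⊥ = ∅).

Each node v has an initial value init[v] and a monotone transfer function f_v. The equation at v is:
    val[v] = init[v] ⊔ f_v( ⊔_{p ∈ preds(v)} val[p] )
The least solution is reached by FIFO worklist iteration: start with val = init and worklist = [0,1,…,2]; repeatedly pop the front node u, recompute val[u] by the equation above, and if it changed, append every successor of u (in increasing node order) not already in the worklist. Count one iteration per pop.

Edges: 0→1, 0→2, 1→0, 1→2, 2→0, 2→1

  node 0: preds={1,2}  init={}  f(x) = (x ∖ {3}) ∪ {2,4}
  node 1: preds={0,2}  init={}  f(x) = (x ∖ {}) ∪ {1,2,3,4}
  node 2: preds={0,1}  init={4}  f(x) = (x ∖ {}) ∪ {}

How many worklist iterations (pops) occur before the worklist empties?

6

Worklist (6 pops):
  #1 pop 0: in={4} → {2,4} (was {}); enqueue []
  #2 pop 1: in={2,4} → {1,2,3,4} (was {}); enqueue [0]
  #3 pop 2: in={1,2,3,4} → {1,2,3,4} (was {4}); enqueue [1]
  #4 pop 0: in={1,2,3,4} → {1,2,4} (was {2,4}); enqueue [2]
  #5 pop 1: in={1,2,3,4} → {1,2,3,4} (no change)
  #6 pop 2: in={1,2,3,4} → {1,2,3,4} (no change)

Fixpoint:
  val[0] = {1,2,4}
  val[1] = {1,2,3,4}
  val[2] = {1,2,3,4}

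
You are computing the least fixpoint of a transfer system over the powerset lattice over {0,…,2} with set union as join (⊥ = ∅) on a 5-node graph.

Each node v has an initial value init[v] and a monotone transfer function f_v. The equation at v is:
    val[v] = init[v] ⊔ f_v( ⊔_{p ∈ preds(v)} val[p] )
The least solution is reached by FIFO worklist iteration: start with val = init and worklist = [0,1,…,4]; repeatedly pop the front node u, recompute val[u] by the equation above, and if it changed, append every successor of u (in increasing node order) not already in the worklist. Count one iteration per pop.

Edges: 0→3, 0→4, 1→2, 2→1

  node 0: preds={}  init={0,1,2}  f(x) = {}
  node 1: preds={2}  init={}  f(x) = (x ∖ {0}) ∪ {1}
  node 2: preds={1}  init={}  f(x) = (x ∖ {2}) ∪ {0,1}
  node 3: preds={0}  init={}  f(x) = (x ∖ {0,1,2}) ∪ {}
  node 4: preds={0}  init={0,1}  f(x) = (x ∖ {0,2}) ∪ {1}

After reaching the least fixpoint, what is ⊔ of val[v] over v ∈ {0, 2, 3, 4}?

{0,1,2}

Trace (6 dequeues):
  [1] u=0 | in {} | out {0,1,2} | ==
  [2] u=1 | in {} | out {1} | prev {} | push {}
  [3] u=2 | in {1} | out {0,1} | prev {} | push {1}
  [4] u=3 | in {0,1,2} | out {} | ==
  [5] u=4 | in {0,1,2} | out {0,1} | ==
  [6] u=1 | in {0,1} | out {1} | ==

Converged values:
  [0] {0,1,2}
  [1] {1}
  [2] {0,1}
  [3] {}
  [4] {0,1}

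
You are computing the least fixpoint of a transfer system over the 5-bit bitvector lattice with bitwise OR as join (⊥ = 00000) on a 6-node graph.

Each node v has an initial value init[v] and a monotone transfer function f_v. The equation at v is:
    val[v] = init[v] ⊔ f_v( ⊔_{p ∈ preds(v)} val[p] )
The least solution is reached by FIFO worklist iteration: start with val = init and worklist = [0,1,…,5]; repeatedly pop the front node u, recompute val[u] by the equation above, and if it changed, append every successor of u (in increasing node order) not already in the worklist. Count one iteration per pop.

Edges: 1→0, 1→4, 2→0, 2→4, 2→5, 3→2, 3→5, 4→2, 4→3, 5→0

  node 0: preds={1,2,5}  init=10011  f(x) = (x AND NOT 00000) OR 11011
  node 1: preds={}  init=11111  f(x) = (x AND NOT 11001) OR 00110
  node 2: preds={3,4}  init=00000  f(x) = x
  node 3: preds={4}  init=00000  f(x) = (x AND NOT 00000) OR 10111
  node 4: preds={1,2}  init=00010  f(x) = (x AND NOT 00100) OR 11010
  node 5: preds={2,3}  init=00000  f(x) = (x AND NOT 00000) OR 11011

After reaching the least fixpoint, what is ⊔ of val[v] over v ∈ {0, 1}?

11111

Trace (13 dequeues):
  [1] u=0 | in 11111 | out 11111 | prev 10011 | push {}
  [2] u=1 | in 00000 | out 11111 | ==
  [3] u=2 | in 00010 | out 00010 | prev 00000 | push {0}
  [4] u=3 | in 00010 | out 10111 | prev 00000 | push {2}
  [5] u=4 | in 11111 | out 11011 | prev 00010 | push {3}
  [6] u=5 | in 10111 | out 11111 | prev 00000 | push {}
  [7] u=0 | in 11111 | out 11111 | ==
  [8] u=2 | in 11111 | out 11111 | prev 00010 | push {0,4,5}
  [9] u=3 | in 11011 | out 11111 | prev 10111 | push {2}
  [10] u=0 | in 11111 | out 11111 | ==
  [11] u=4 | in 11111 | out 11011 | ==
  [12] u=5 | in 11111 | out 11111 | ==
  [13] u=2 | in 11111 | out 11111 | ==

Converged values:
  [0] 11111
  [1] 11111
  [2] 11111
  [3] 11111
  [4] 11011
  [5] 11111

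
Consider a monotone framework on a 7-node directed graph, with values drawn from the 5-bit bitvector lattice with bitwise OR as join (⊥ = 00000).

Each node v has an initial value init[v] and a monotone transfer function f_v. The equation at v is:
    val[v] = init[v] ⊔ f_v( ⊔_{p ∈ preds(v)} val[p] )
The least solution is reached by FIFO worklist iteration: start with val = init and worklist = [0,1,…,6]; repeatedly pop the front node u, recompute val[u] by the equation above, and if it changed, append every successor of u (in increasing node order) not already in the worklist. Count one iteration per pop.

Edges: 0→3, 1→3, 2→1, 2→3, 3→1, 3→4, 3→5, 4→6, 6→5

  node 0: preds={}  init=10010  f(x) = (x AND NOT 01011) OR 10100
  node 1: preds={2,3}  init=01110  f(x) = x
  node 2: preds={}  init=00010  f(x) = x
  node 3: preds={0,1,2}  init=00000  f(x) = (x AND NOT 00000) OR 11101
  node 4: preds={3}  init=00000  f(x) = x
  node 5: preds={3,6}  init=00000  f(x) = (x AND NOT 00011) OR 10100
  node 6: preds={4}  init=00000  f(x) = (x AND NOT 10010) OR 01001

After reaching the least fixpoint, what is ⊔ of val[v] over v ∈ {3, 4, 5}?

Worklist (10 pops):
  #1 pop 0: in=00000 → 10110 (was 10010); enqueue []
  #2 pop 1: in=00010 → 01110 (no change)
  #3 pop 2: in=00000 → 00010 (no change)
  #4 pop 3: in=11110 → 11111 (was 00000); enqueue [1]
  #5 pop 4: in=11111 → 11111 (was 00000); enqueue []
  #6 pop 5: in=11111 → 11100 (was 00000); enqueue []
  #7 pop 6: in=11111 → 01101 (was 00000); enqueue [5]
  #8 pop 1: in=11111 → 11111 (was 01110); enqueue [3]
  #9 pop 5: in=11111 → 11100 (no change)
  #10 pop 3: in=11111 → 11111 (no change)

Fixpoint:
  val[0] = 10110
  val[1] = 11111
  val[2] = 00010
  val[3] = 11111
  val[4] = 11111
  val[5] = 11100
  val[6] = 01101

11111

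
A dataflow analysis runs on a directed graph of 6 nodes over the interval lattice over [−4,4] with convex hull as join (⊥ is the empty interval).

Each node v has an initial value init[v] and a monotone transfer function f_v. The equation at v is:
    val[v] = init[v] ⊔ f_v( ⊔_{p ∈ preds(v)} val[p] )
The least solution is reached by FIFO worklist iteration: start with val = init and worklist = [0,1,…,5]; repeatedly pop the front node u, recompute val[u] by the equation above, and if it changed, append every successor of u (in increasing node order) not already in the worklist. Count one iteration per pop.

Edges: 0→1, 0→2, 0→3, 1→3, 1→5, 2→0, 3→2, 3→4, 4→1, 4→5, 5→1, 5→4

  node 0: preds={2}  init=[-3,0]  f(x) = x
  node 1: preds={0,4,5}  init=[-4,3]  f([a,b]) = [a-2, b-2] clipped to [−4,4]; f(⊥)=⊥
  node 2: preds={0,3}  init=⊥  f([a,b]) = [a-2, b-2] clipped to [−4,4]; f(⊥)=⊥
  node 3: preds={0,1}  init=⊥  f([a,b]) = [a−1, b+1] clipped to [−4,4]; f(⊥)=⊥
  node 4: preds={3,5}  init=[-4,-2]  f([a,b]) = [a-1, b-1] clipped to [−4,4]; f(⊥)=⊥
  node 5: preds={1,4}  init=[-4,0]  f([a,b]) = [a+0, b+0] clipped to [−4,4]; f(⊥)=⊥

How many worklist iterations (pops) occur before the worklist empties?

Iteration log — 15 steps:
  step 1. node 0  ⊔preds=⊥  new=[-3,0]  stable
  step 2. node 1  ⊔preds=[-4,0]  new=[-4,3]  stable
  step 3. node 2  ⊔preds=[-3,0]  new=[-4,-2]  old=⊥  +wl: 0
  step 4. node 3  ⊔preds=[-4,3]  new=[-4,4]  old=⊥  +wl: 2
  step 5. node 4  ⊔preds=[-4,4]  new=[-4,3]  old=[-4,-2]  +wl: 1
  step 6. node 5  ⊔preds=[-4,3]  new=[-4,3]  old=[-4,0]  +wl: 4
  step 7. node 0  ⊔preds=[-4,-2]  new=[-4,0]  old=[-3,0]  +wl: 3
  step 8. node 2  ⊔preds=[-4,4]  new=[-4,2]  old=[-4,-2]  +wl: 0
  step 9. node 1  ⊔preds=[-4,3]  new=[-4,3]  stable
  step 10. node 4  ⊔preds=[-4,4]  new=[-4,3]  stable
  step 11. node 3  ⊔preds=[-4,3]  new=[-4,4]  stable
  step 12. node 0  ⊔preds=[-4,2]  new=[-4,2]  old=[-4,0]  +wl: 1,2,3
  step 13. node 1  ⊔preds=[-4,3]  new=[-4,3]  stable
  step 14. node 2  ⊔preds=[-4,4]  new=[-4,2]  stable
  step 15. node 3  ⊔preds=[-4,3]  new=[-4,4]  stable

Least fixpoint reached:
  node 0: [-4,2]
  node 1: [-4,3]
  node 2: [-4,2]
  node 3: [-4,4]
  node 4: [-4,3]
  node 5: [-4,3]

15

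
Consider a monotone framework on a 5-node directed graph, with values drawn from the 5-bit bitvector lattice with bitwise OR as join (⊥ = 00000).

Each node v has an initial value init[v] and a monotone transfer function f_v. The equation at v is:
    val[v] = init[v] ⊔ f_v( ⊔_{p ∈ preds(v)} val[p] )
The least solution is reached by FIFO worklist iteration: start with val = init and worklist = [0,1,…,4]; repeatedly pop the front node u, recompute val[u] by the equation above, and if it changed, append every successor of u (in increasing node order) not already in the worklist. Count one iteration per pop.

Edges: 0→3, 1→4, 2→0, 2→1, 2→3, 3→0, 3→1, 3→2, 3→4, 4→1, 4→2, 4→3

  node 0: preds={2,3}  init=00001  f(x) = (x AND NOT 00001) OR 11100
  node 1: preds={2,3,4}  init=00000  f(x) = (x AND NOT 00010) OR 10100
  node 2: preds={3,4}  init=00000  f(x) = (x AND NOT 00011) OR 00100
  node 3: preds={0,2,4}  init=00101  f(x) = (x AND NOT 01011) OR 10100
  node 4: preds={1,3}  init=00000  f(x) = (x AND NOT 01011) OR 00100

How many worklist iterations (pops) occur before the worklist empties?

Worklist (11 pops):
  #1 pop 0: in=00101 → 11101 (was 00001); enqueue []
  #2 pop 1: in=00101 → 10101 (was 00000); enqueue []
  #3 pop 2: in=00101 → 00100 (was 00000); enqueue [0,1]
  #4 pop 3: in=11101 → 10101 (was 00101); enqueue [2]
  #5 pop 4: in=10101 → 10100 (was 00000); enqueue [3]
  #6 pop 0: in=10101 → 11101 (no change)
  #7 pop 1: in=10101 → 10101 (no change)
  #8 pop 2: in=10101 → 10100 (was 00100); enqueue [0,1]
  #9 pop 3: in=11101 → 10101 (no change)
  #10 pop 0: in=10101 → 11101 (no change)
  #11 pop 1: in=10101 → 10101 (no change)

Fixpoint:
  val[0] = 11101
  val[1] = 10101
  val[2] = 10100
  val[3] = 10101
  val[4] = 10100

11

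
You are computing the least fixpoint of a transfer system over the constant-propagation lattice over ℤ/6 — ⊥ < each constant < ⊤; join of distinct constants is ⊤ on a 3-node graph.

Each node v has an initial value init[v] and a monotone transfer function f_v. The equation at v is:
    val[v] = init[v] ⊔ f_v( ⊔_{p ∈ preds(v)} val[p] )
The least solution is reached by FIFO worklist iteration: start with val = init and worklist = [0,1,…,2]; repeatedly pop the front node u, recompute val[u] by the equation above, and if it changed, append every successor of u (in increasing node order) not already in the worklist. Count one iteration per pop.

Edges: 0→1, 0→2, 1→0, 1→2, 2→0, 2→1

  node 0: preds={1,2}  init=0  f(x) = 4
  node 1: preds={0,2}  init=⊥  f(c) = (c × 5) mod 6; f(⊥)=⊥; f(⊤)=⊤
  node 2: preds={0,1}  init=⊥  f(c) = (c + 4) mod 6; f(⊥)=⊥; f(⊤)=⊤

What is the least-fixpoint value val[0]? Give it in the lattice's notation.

⊤

Trace (5 dequeues):
  [1] u=0 | in ⊥ | out ⊤ | prev 0 | push {}
  [2] u=1 | in ⊤ | out ⊤ | prev ⊥ | push {0}
  [3] u=2 | in ⊤ | out ⊤ | prev ⊥ | push {1}
  [4] u=0 | in ⊤ | out ⊤ | ==
  [5] u=1 | in ⊤ | out ⊤ | ==

Converged values:
  [0] ⊤
  [1] ⊤
  [2] ⊤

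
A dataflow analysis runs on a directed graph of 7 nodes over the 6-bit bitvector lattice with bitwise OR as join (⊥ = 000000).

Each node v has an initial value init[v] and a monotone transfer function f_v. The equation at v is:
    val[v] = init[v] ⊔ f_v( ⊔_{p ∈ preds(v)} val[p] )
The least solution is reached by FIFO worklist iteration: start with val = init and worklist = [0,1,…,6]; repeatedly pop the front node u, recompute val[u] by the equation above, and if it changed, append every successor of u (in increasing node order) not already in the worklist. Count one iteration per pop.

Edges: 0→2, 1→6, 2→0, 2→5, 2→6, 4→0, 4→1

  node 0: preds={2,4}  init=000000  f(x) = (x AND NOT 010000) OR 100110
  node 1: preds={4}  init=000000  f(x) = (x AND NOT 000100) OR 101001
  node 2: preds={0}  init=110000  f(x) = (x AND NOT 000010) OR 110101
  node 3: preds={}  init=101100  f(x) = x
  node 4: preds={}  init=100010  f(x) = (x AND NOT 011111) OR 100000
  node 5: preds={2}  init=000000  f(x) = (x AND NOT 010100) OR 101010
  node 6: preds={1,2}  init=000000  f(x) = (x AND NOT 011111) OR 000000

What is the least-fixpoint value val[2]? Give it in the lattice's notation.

110101

Trace (9 dequeues):
  [1] u=0 | in 110010 | out 100110 | prev 000000 | push {}
  [2] u=1 | in 100010 | out 101011 | prev 000000 | push {}
  [3] u=2 | in 100110 | out 110101 | prev 110000 | push {0}
  [4] u=3 | in 000000 | out 101100 | ==
  [5] u=4 | in 000000 | out 100010 | ==
  [6] u=5 | in 110101 | out 101011 | prev 000000 | push {}
  [7] u=6 | in 111111 | out 100000 | prev 000000 | push {}
  [8] u=0 | in 110111 | out 100111 | prev 100110 | push {2}
  [9] u=2 | in 100111 | out 110101 | ==

Converged values:
  [0] 100111
  [1] 101011
  [2] 110101
  [3] 101100
  [4] 100010
  [5] 101011
  [6] 100000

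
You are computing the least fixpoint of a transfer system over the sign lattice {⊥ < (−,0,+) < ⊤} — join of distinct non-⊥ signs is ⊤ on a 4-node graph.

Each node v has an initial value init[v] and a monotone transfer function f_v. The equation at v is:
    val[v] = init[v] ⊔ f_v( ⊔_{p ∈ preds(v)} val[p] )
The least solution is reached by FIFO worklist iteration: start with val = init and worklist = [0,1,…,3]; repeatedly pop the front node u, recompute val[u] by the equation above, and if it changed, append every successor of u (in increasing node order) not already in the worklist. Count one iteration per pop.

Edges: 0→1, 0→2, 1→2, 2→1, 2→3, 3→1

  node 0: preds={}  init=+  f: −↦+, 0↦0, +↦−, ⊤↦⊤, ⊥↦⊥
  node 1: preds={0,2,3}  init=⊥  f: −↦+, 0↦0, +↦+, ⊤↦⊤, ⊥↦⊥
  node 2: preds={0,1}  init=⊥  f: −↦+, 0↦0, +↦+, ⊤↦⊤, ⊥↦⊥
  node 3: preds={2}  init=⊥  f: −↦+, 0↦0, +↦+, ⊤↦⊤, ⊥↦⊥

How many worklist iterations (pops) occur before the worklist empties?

5

Iteration log — 5 steps:
  step 1. node 0  ⊔preds=⊥  new=+  stable
  step 2. node 1  ⊔preds=+  new=+  old=⊥  +wl: 
  step 3. node 2  ⊔preds=+  new=+  old=⊥  +wl: 1
  step 4. node 3  ⊔preds=+  new=+  old=⊥  +wl: 
  step 5. node 1  ⊔preds=+  new=+  stable

Least fixpoint reached:
  node 0: +
  node 1: +
  node 2: +
  node 3: +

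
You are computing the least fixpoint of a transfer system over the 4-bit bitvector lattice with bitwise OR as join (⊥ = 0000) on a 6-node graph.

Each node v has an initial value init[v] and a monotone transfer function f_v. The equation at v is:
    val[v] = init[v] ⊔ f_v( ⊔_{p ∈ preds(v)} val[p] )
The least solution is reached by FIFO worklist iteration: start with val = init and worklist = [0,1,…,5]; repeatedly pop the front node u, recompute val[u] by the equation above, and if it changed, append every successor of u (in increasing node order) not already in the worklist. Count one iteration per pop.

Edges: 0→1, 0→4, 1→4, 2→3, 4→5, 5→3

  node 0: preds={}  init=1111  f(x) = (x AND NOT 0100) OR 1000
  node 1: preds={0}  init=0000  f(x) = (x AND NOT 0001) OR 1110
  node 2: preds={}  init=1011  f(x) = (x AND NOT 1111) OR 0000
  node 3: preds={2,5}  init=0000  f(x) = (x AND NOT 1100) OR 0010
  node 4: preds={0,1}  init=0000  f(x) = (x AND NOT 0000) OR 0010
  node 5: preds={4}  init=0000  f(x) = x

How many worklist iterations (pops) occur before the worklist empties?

7

Trace (7 dequeues):
  [1] u=0 | in 0000 | out 1111 | ==
  [2] u=1 | in 1111 | out 1110 | prev 0000 | push {}
  [3] u=2 | in 0000 | out 1011 | ==
  [4] u=3 | in 1011 | out 0011 | prev 0000 | push {}
  [5] u=4 | in 1111 | out 1111 | prev 0000 | push {}
  [6] u=5 | in 1111 | out 1111 | prev 0000 | push {3}
  [7] u=3 | in 1111 | out 0011 | ==

Converged values:
  [0] 1111
  [1] 1110
  [2] 1011
  [3] 0011
  [4] 1111
  [5] 1111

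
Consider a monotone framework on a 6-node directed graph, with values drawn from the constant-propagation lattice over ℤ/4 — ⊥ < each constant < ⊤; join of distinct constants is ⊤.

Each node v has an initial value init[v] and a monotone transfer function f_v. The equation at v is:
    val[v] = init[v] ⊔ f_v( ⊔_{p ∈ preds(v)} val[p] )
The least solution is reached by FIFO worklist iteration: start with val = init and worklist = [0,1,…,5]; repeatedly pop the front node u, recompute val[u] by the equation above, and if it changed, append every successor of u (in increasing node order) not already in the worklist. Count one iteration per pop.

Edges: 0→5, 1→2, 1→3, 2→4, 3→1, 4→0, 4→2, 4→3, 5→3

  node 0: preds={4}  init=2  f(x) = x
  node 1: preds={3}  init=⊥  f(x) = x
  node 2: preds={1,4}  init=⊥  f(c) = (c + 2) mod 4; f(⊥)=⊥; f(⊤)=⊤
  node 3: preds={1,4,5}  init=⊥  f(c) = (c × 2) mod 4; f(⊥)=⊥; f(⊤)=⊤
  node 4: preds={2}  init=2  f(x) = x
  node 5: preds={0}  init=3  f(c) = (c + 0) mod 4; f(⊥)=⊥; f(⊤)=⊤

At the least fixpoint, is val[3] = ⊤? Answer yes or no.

Worklist (12 pops):
  #1 pop 0: in=2 → 2 (no change)
  #2 pop 1: in=⊥ → ⊥ (no change)
  #3 pop 2: in=2 → 0 (was ⊥); enqueue []
  #4 pop 3: in=⊤ → ⊤ (was ⊥); enqueue [1]
  #5 pop 4: in=0 → ⊤ (was 2); enqueue [0,2,3]
  #6 pop 5: in=2 → ⊤ (was 3); enqueue []
  #7 pop 1: in=⊤ → ⊤ (was ⊥); enqueue []
  #8 pop 0: in=⊤ → ⊤ (was 2); enqueue [5]
  #9 pop 2: in=⊤ → ⊤ (was 0); enqueue [4]
  #10 pop 3: in=⊤ → ⊤ (no change)
  #11 pop 5: in=⊤ → ⊤ (no change)
  #12 pop 4: in=⊤ → ⊤ (no change)

Fixpoint:
  val[0] = ⊤
  val[1] = ⊤
  val[2] = ⊤
  val[3] = ⊤
  val[4] = ⊤
  val[5] = ⊤

yes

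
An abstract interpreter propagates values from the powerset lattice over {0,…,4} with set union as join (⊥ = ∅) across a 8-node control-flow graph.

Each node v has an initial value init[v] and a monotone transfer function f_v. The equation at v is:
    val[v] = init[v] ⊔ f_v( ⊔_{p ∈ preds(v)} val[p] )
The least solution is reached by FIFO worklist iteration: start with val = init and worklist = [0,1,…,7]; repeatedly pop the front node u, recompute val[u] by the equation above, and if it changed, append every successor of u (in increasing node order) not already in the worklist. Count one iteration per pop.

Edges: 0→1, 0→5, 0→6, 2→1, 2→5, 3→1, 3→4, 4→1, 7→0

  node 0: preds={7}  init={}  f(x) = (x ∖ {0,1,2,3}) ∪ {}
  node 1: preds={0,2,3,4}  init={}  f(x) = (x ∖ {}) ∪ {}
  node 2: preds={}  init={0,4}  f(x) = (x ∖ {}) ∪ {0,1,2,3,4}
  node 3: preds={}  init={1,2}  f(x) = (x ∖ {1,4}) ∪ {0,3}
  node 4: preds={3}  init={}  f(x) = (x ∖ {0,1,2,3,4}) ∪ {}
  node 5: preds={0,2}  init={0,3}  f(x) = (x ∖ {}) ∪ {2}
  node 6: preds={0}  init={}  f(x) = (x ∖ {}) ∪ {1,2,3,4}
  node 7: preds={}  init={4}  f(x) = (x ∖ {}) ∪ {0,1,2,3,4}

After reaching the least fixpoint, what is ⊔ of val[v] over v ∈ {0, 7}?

Iteration log — 10 steps:
  step 1. node 0  ⊔preds={4}  new={4}  old={}  +wl: 
  step 2. node 1  ⊔preds={0,1,2,4}  new={0,1,2,4}  old={}  +wl: 
  step 3. node 2  ⊔preds={}  new={0,1,2,3,4}  old={0,4}  +wl: 1
  step 4. node 3  ⊔preds={}  new={0,1,2,3}  old={1,2}  +wl: 
  step 5. node 4  ⊔preds={0,1,2,3}  new={}  stable
  step 6. node 5  ⊔preds={0,1,2,3,4}  new={0,1,2,3,4}  old={0,3}  +wl: 
  step 7. node 6  ⊔preds={4}  new={1,2,3,4}  old={}  +wl: 
  step 8. node 7  ⊔preds={}  new={0,1,2,3,4}  old={4}  +wl: 0
  step 9. node 1  ⊔preds={0,1,2,3,4}  new={0,1,2,3,4}  old={0,1,2,4}  +wl: 
  step 10. node 0  ⊔preds={0,1,2,3,4}  new={4}  stable

Least fixpoint reached:
  node 0: {4}
  node 1: {0,1,2,3,4}
  node 2: {0,1,2,3,4}
  node 3: {0,1,2,3}
  node 4: {}
  node 5: {0,1,2,3,4}
  node 6: {1,2,3,4}
  node 7: {0,1,2,3,4}

{0,1,2,3,4}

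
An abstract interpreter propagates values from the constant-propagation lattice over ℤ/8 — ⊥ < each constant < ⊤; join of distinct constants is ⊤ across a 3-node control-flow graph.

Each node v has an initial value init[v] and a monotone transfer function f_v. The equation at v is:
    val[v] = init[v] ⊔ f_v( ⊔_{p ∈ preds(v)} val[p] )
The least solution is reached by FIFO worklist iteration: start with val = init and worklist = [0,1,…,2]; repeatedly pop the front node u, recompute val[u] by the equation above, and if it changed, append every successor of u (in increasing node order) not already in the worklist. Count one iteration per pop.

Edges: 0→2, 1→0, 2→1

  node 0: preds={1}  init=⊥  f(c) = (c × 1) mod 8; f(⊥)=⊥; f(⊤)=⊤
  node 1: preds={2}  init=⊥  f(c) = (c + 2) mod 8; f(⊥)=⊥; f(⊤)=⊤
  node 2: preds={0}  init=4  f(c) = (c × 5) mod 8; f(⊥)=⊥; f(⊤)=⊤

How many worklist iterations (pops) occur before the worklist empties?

8

Iteration log — 8 steps:
  step 1. node 0  ⊔preds=⊥  new=⊥  stable
  step 2. node 1  ⊔preds=4  new=6  old=⊥  +wl: 0
  step 3. node 2  ⊔preds=⊥  new=4  stable
  step 4. node 0  ⊔preds=6  new=6  old=⊥  +wl: 2
  step 5. node 2  ⊔preds=6  new=⊤  old=4  +wl: 1
  step 6. node 1  ⊔preds=⊤  new=⊤  old=6  +wl: 0
  step 7. node 0  ⊔preds=⊤  new=⊤  old=6  +wl: 2
  step 8. node 2  ⊔preds=⊤  new=⊤  stable

Least fixpoint reached:
  node 0: ⊤
  node 1: ⊤
  node 2: ⊤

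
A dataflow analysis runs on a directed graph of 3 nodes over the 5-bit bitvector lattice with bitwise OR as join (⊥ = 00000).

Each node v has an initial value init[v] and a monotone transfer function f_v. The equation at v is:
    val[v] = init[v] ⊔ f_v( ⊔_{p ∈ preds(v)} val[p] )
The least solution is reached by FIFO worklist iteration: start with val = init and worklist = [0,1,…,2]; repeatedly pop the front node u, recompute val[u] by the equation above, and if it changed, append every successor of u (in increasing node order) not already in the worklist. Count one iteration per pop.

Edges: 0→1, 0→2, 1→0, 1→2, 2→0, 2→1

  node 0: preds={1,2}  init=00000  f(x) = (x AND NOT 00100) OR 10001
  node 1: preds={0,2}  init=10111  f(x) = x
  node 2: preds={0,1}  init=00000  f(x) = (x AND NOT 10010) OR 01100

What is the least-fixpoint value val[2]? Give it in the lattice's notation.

01101

Worklist (7 pops):
  #1 pop 0: in=10111 → 10011 (was 00000); enqueue []
  #2 pop 1: in=10011 → 10111 (no change)
  #3 pop 2: in=10111 → 01101 (was 00000); enqueue [0,1]
  #4 pop 0: in=11111 → 11011 (was 10011); enqueue [2]
  #5 pop 1: in=11111 → 11111 (was 10111); enqueue [0]
  #6 pop 2: in=11111 → 01101 (no change)
  #7 pop 0: in=11111 → 11011 (no change)

Fixpoint:
  val[0] = 11011
  val[1] = 11111
  val[2] = 01101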